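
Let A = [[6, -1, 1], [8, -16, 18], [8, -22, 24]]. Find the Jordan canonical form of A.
J = [[2, 0, 0], [0, 6, 1], [0, 0, 6]]

The characteristic polynomial is det(xI - A) = (x - 6)^2(x - 2), so the eigenvalues are 2 (algebraic multiplicity 1), 6 (algebraic multiplicity 2).

For λ = 2: algebraic multiplicity 1 gives one 1×1 block.

For λ = 6: rank(A - 6I) = 2, rank((A - 6I)^2) = 1. The eigenspace has dimension 3 - 2 = 1, so there is 1 Jordan block; the rank sequence gives block sizes [2].

Assembling the blocks gives the Jordan form J above.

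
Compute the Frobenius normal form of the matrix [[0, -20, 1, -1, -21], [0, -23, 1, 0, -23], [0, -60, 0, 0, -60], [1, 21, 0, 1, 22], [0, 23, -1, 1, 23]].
The invariant factors of A (the non-unit diagonal entries of the Smith normal form of xI - A over ℚ[x]) are (x - 5)(x + 4)(x^3 - x - 3), each dividing the next. The characteristic polynomial is their product, (x - 5)(x + 4)(x^3 - x - 3).

The rational canonical form is the block-diagonal matrix of companion matrices C(f_i):
R = [[0, 0, 0, 0, -60], [1, 0, 0, 0, -23], [0, 1, 0, 0, 2], [0, 0, 1, 0, 21], [0, 0, 0, 1, 1]].

Note the characteristic polynomial does not split into linear factors over ℚ, so A has no Jordan form over ℚ; the rational canonical form exists over any field.

R = [[0, 0, 0, 0, -60], [1, 0, 0, 0, -23], [0, 1, 0, 0, 2], [0, 0, 1, 0, 21], [0, 0, 0, 1, 1]]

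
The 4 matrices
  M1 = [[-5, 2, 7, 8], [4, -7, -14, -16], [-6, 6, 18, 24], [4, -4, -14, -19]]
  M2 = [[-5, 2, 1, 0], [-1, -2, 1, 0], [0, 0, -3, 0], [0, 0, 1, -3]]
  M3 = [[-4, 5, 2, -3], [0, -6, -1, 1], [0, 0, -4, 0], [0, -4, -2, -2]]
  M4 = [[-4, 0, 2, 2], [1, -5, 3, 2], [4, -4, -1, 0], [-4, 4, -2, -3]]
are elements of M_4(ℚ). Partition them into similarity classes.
3 classes: {M1}, {M2, M4}, {M3}

Characteristic polynomials: χ_{M1} = (x + 3)^3(x + 4), χ_{M2} = (x + 3)^3(x + 4), χ_{M3} = (x + 4)^4, χ_{M4} = (x + 3)^3(x + 4).

{M1}: invariant factors x + 3, x + 3, (x + 3)(x + 4).

{M2, M4}: invariant factors x + 3, (x + 3)^2(x + 4).

{M3}: invariant factors x + 4, (x + 4)^3.

Matrices are similar if and only if their invariant-factor lists agree; the partition into similarity classes is {M1}, {M2, M4}, {M3}.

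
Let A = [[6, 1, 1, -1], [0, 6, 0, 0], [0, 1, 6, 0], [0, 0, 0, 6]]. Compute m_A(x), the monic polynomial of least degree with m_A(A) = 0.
m_A(x) = (x - 6)^3

The characteristic polynomial factors as (x - 6)^4. The minimal polynomial is ∏(x - λ)^{k_λ} where k_λ is the size of the largest Jordan block at λ.

For λ = 6: rank(A - 6I) = 2, and the largest Jordan block has size 3 (the smallest k with rank((A - 6I)^k) = rank((A - 6I)^(k+1))).

So m_A(x) = (x - 6)^3.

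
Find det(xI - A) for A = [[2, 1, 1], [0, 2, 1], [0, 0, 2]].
χ_A(x) = (x - 2)^3

xI - A = [[x - 2, -1, -1], [0, x - 2, -1], [0, 0, x - 2]].

Expanding det(xI - A) along the first row:
det(xI - A) = + (x - 2)·det([[x - 2, -1], [0, x - 2]]) - (-1)·det([[0, -1], [0, x - 2]]) + (-1)·det([[0, x - 2], [0, 0]]).

Evaluating gives χ_A(x) = x^3 - 6x^2 + 12x - 8 = (x - 2)^3.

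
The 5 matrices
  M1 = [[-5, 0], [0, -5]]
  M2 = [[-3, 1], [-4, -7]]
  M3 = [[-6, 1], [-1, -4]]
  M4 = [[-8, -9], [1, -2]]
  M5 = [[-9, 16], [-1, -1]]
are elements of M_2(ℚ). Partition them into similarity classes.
2 classes: {M1}, {M2, M3, M4, M5}

Characteristic polynomials: χ_{M1} = (x + 5)^2, χ_{M2} = (x + 5)^2, χ_{M3} = (x + 5)^2, χ_{M4} = (x + 5)^2, χ_{M5} = (x + 5)^2.

{M1}: invariant factors x + 5, x + 5.

{M2, M3, M4, M5}: invariant factors (x + 5)^2.

Matrices are similar if and only if their invariant-factor lists agree; the partition into similarity classes is {M1}, {M2, M3, M4, M5}.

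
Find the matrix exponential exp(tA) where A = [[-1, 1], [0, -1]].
e^{tA} = [[e^{-t}, t*e^{-t}], [0, e^{-t}]]

A has Jordan form J = [[-1, 1], [0, -1]] with A = PJP^{-1}, so e^{tA} = P e^{tJ} P^{-1}.

For a Jordan block J_k(λ), e^{tJ_k(λ)} = e^{λt} · (I + tN + t^2 N^2/2! + ... + t^{k-1} N^{k-1}/(k-1)!) where N is the nilpotent superdiagonal part.

Assembling the blocks and conjugating back gives the entries of e^{tA} as shown above.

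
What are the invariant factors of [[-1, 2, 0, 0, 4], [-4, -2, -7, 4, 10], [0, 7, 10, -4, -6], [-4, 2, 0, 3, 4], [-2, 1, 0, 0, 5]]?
The Jordan structure of A has elementary divisors (x - 3)^3, (x - 3), (x - 3). Arranging the block sizes at each eigenvalue in decreasing order and taking row products gives the invariant factors.

Invariant factors (smallest first, each dividing the next): x - 3, x - 3, (x - 3)^3.

Check: the last factor (x - 3)^3 is the minimal polynomial, and the product (x - 3)^5 is the characteristic polynomial.

x - 3, x - 3, (x - 3)^3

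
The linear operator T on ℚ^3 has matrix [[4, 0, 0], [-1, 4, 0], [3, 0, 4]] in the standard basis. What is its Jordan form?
J = [[4, 1, 0], [0, 4, 0], [0, 0, 4]]

The characteristic polynomial is det(xI - A) = (x - 4)^3, so the eigenvalues are 4 (algebraic multiplicity 3).

For λ = 4: rank(A - 4I) = 1, rank((A - 4I)^2) = 0. The eigenspace has dimension 3 - 1 = 2, so there are 2 Jordan blocks; the rank sequence gives block sizes [2, 1].

Assembling the blocks gives the Jordan form J above.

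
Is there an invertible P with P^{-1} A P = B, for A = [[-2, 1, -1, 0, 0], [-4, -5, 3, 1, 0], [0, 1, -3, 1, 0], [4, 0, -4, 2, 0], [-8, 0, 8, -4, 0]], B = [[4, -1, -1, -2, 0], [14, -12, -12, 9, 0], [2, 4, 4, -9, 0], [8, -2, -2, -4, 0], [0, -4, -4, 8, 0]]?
Two matrices over a field are similar if and only if they have the same invariant factors.

Both A and B have characteristic polynomial x^3(x + 4)^2 and minimal polynomial x^2(x + 4)^2. Computing further, both have invariant factors x, x^2(x + 4)^2. Hence A and B are similar.

Yes.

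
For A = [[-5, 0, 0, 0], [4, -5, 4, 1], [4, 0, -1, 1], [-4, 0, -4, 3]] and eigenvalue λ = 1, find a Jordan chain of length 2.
v_1 = [[0, 0, 0, 1]]^T, v_2 = [[0, 1, 1, 2]]^T

We seek v_1 ∈ ker((A - I)^2) \ ker(A - I), then set v_{i+1} = (A - I) v_i.

One such chain is v_1 = [[0, 0, 0, 1]]^T, v_2 = [[0, 1, 1, 2]]^T. Check: (A - I) v_2 = [[0, 0, 0, 0]]^T = 0.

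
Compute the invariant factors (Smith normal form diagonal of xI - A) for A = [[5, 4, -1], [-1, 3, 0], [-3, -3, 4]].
(x - 4)^3

The Jordan structure of A has elementary divisors (x - 4)^3. Arranging the block sizes at each eigenvalue in decreasing order and taking row products gives the invariant factors.

Invariant factors (smallest first, each dividing the next): (x - 4)^3.

Check: the last factor (x - 4)^3 is the minimal polynomial, and the product (x - 4)^3 is the characteristic polynomial.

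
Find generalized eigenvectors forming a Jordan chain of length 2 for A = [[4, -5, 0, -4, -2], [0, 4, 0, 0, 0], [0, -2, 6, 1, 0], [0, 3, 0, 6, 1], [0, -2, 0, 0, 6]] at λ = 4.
v_1 = [[2, 1, 2, -2, 1]]^T, v_2 = [[1, 0, 0, 0, 0]]^T

We seek v_1 ∈ ker((A - 4I)^2) \ ker(A - 4I), then set v_{i+1} = (A - 4I) v_i.

One such chain is v_1 = [[2, 1, 2, -2, 1]]^T, v_2 = [[1, 0, 0, 0, 0]]^T. Check: (A - 4I) v_2 = [[0, 0, 0, 0, 0]]^T = 0.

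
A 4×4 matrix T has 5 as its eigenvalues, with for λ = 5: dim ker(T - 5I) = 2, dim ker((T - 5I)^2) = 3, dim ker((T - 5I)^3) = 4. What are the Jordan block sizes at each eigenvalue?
Jordan blocks: (5, 3), (5, 1)

λ = 5: successive nullity increments [2, 1, 1] count blocks of size ≥ k; block sizes are [3, 1].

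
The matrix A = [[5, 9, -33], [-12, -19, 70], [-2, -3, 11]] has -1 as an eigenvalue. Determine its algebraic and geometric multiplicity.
algebraic multiplicity 3, geometric multiplicity 1

The characteristic polynomial is (x + 1)^3, so the factor x + 1 appears with exponent 3: the algebraic multiplicity is 3.

rank(A + I) = 2, so the eigenspace has dimension 3 - 2 = 1: the geometric multiplicity is 1.

Since 1 < 3, A is not diagonalizable.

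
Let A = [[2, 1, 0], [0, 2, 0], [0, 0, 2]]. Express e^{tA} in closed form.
e^{tA} = [[e^{2*t}, t*e^{2*t}, 0], [0, e^{2*t}, 0], [0, 0, e^{2*t}]]

A has Jordan form J = [[2, 1, 0], [0, 2, 0], [0, 0, 2]] with A = PJP^{-1}, so e^{tA} = P e^{tJ} P^{-1}.

For a Jordan block J_k(λ), e^{tJ_k(λ)} = e^{λt} · (I + tN + t^2 N^2/2! + ... + t^{k-1} N^{k-1}/(k-1)!) where N is the nilpotent superdiagonal part.

Assembling the blocks and conjugating back gives the entries of e^{tA} as shown above.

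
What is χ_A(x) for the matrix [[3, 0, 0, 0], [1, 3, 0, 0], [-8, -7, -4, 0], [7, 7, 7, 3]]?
χ_A(x) = (x - 3)^3(x + 4)

xI - A = [[x - 3, 0, 0, 0], [-1, x - 3, 0, 0], [8, 7, x + 4, 0], [-7, -7, -7, x - 3]].

Expanding det(xI - A) along the first row:
det(xI - A) = + (x - 3)·det([[x - 3, 0, 0], [7, x + 4, 0], [-7, -7, x - 3]]) - (0)·det([[-1, 0, 0], [8, x + 4, 0], [-7, -7, x - 3]]) + (0)·det([[-1, x - 3, 0], [8, 7, 0], [-7, -7, x - 3]]) - (0)·det([[-1, x - 3, 0], [8, 7, x + 4], [-7, -7, -7]]).

Evaluating gives χ_A(x) = x^4 - 5x^3 - 9x^2 + 81x - 108 = (x - 3)^3(x + 4).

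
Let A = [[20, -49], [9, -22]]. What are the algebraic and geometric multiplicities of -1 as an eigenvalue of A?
The characteristic polynomial is (x + 1)^2, so the factor x + 1 appears with exponent 2: the algebraic multiplicity is 2.

rank(A + I) = 1, so the eigenspace has dimension 2 - 1 = 1: the geometric multiplicity is 1.

Since 1 < 2, A is not diagonalizable.

algebraic multiplicity 2, geometric multiplicity 1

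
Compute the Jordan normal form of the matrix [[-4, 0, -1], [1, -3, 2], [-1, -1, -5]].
The characteristic polynomial is det(xI - A) = (x + 4)^3, so the eigenvalues are -4 (algebraic multiplicity 3).

For λ = -4: rank(A + 4I) = 2, rank((A + 4I)^2) = 1, rank((A + 4I)^3) = 0. The eigenspace has dimension 3 - 2 = 1, so there is 1 Jordan block; the rank sequence gives block sizes [3].

Assembling the blocks gives the Jordan form J above.

J = [[-4, 1, 0], [0, -4, 1], [0, 0, -4]]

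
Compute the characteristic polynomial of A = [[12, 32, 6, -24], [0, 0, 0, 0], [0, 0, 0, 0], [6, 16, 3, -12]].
xI - A = [[x - 12, -32, -6, 24], [0, x, 0, 0], [0, 0, x, 0], [-6, -16, -3, x + 12]].

Expanding det(xI - A) along the first row:
det(xI - A) = + (x - 12)·det([[x, 0, 0], [0, x, 0], [-16, -3, x + 12]]) - (-32)·det([[0, 0, 0], [0, x, 0], [-6, -3, x + 12]]) + (-6)·det([[0, x, 0], [0, 0, 0], [-6, -16, x + 12]]) - (24)·det([[0, x, 0], [0, 0, x], [-6, -16, -3]]).

Evaluating gives χ_A(x) = x^4.

χ_A(x) = x^4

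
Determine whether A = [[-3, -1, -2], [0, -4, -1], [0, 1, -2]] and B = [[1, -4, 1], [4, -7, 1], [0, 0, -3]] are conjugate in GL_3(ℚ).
No.

Both have characteristic polynomial (x + 3)^3, but the minimal polynomial of A is (x + 3)^3 while the minimal polynomial of B is (x + 3)^2. The minimal polynomial is a similarity invariant, so A and B are not similar.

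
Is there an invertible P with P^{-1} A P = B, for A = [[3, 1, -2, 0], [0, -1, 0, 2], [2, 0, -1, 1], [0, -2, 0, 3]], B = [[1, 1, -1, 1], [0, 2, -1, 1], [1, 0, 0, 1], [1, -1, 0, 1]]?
Two matrices over a field are similar if and only if they have the same invariant factors.

Both A and B have characteristic polynomial (x - 1)^4 and minimal polynomial (x - 1)^2. Computing further, both have invariant factors (x - 1)^2, (x - 1)^2. Hence A and B are similar.

Yes.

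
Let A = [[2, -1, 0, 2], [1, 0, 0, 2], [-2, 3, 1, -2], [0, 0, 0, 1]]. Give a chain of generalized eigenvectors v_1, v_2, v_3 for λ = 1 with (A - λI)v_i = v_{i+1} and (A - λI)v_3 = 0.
v_1 = [[1, 0, 0, 0]]^T, v_2 = [[1, 1, -2, 0]]^T, v_3 = [[0, 0, 1, 0]]^T

We seek v_1 ∈ ker((A - I)^3) \ ker((A - I)^2), then set v_{i+1} = (A - I) v_i.

One such chain is v_1 = [[1, 0, 0, 0]]^T, v_2 = [[1, 1, -2, 0]]^T, v_3 = [[0, 0, 1, 0]]^T. Check: (A - I) v_3 = [[0, 0, 0, 0]]^T = 0.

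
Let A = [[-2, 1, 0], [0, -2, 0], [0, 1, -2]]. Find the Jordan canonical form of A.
The characteristic polynomial is det(xI - A) = (x + 2)^3, so the eigenvalues are -2 (algebraic multiplicity 3).

For λ = -2: rank(A + 2I) = 1, rank((A + 2I)^2) = 0. The eigenspace has dimension 3 - 1 = 2, so there are 2 Jordan blocks; the rank sequence gives block sizes [2, 1].

Assembling the blocks gives the Jordan form J above.

J = [[-2, 1, 0], [0, -2, 0], [0, 0, -2]]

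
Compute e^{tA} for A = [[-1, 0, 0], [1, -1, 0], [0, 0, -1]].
e^{tA} = [[e^{-t}, 0, 0], [t*e^{-t}, e^{-t}, 0], [0, 0, e^{-t}]]

A has Jordan form J = [[-1, 1, 0], [0, -1, 0], [0, 0, -1]] with A = PJP^{-1}, so e^{tA} = P e^{tJ} P^{-1}.

For a Jordan block J_k(λ), e^{tJ_k(λ)} = e^{λt} · (I + tN + t^2 N^2/2! + ... + t^{k-1} N^{k-1}/(k-1)!) where N is the nilpotent superdiagonal part.

Assembling the blocks and conjugating back gives the entries of e^{tA} as shown above.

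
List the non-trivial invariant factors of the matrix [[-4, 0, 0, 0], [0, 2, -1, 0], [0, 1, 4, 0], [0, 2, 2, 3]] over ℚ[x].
The Jordan structure of A has elementary divisors (x + 4), (x - 3)^2, (x - 3). Arranging the block sizes at each eigenvalue in decreasing order and taking row products gives the invariant factors.

Invariant factors (smallest first, each dividing the next): x - 3, (x - 3)^2(x + 4).

Check: the last factor (x - 3)^2(x + 4) is the minimal polynomial, and the product (x - 3)^3(x + 4) is the characteristic polynomial.

x - 3, (x - 3)^2(x + 4)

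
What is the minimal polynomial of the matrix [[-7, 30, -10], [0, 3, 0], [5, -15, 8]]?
The characteristic polynomial factors as (x - 3)^2(x + 2). The minimal polynomial is ∏(x - λ)^{k_λ} where k_λ is the size of the largest Jordan block at λ.

For λ = -2: rank(A + 2I) = 2, and the largest Jordan block has size 1 (the smallest k with rank((A + 2I)^k) = rank((A + 2I)^(k+1))).
For λ = 3: rank(A - 3I) = 1, and the largest Jordan block has size 1 (the smallest k with rank((A - 3I)^k) = rank((A - 3I)^(k+1))).

So m_A(x) = (x - 3)(x + 2).

m_A(x) = (x - 3)(x + 2)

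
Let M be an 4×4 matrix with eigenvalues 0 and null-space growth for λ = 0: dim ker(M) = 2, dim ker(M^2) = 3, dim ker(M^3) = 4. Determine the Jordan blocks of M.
Jordan blocks: (0, 3), (0, 1)

λ = 0: successive nullity increments [2, 1, 1] count blocks of size ≥ k; block sizes are [3, 1].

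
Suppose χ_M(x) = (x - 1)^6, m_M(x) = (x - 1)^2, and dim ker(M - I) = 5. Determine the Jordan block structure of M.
λ = 1: algebraic multiplicity 6 (exponent in χ_M), largest block size 2 (exponent in m_M), 5 blocks (geometric multiplicity). These force block sizes [2, 1, 1, 1, 1].

Jordan blocks: (1, 2), (1, 1), (1, 1), (1, 1), (1, 1)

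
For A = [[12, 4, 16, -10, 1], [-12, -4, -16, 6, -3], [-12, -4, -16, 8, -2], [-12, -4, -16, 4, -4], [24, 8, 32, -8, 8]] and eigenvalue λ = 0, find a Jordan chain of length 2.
We seek v_1 ∈ ker(A^2) \ ker(A), then set v_{i+1} = A v_i.

One such chain is v_1 = [[0, 1, 0, 0, -1]]^T, v_2 = [[3, -1, -2, 0, 0]]^T. Check: A v_2 = [[0, 0, 0, 0, 0]]^T = 0.

v_1 = [[0, 1, 0, 0, -1]]^T, v_2 = [[3, -1, -2, 0, 0]]^T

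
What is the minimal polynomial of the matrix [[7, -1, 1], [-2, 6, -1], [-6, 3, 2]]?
m_A(x) = (x - 5)^2

The characteristic polynomial factors as (x - 5)^3. The minimal polynomial is ∏(x - λ)^{k_λ} where k_λ is the size of the largest Jordan block at λ.

For λ = 5: rank(A - 5I) = 1, and the largest Jordan block has size 2 (the smallest k with rank((A - 5I)^k) = rank((A - 5I)^(k+1))).

So m_A(x) = (x - 5)^2.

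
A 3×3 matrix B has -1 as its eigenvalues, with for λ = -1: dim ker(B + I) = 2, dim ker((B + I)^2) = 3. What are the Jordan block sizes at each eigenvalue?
λ = -1: successive nullity increments [2, 1] count blocks of size ≥ k; block sizes are [2, 1].

Jordan blocks: (-1, 2), (-1, 1)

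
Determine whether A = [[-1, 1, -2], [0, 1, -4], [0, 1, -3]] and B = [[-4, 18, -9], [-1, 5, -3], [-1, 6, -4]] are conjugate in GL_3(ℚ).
Yes.

Two matrices over a field are similar if and only if they have the same invariant factors.

Both A and B have characteristic polynomial (x + 1)^3 and minimal polynomial (x + 1)^2. Computing further, both have invariant factors x + 1, (x + 1)^2. Hence A and B are similar.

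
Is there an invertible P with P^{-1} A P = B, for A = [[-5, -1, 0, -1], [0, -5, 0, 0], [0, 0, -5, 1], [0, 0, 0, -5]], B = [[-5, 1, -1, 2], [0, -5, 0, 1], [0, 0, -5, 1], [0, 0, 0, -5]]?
Two matrices over a field are similar if and only if they have the same invariant factors.

Both A and B have characteristic polynomial (x + 5)^4 and minimal polynomial (x + 5)^2. Computing further, both have invariant factors (x + 5)^2, (x + 5)^2. Hence A and B are similar.

Yes.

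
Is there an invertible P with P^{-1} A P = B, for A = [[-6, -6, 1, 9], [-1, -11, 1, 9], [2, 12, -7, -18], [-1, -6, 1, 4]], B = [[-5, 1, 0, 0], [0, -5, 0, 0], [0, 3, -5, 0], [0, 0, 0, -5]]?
Two matrices over a field are similar if and only if they have the same invariant factors.

Both A and B have characteristic polynomial (x + 5)^4 and minimal polynomial (x + 5)^2. Computing further, both have invariant factors x + 5, x + 5, (x + 5)^2. Hence A and B are similar.

Yes.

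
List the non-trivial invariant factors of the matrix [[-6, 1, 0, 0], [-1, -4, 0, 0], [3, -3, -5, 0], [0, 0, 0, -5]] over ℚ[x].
x + 5, x + 5, (x + 5)^2

The Jordan structure of A has elementary divisors (x + 5)^2, (x + 5), (x + 5). Arranging the block sizes at each eigenvalue in decreasing order and taking row products gives the invariant factors.

Invariant factors (smallest first, each dividing the next): x + 5, x + 5, (x + 5)^2.

Check: the last factor (x + 5)^2 is the minimal polynomial, and the product (x + 5)^4 is the characteristic polynomial.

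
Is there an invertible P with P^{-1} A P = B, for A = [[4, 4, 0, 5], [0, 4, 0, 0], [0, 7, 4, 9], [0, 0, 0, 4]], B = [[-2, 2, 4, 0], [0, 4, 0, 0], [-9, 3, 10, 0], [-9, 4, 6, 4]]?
Yes.

Two matrices over a field are similar if and only if they have the same invariant factors.

Both A and B have characteristic polynomial (x - 4)^4 and minimal polynomial (x - 4)^2. Computing further, both have invariant factors (x - 4)^2, (x - 4)^2. Hence A and B are similar.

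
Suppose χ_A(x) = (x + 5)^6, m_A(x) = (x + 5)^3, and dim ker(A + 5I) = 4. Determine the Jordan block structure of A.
Jordan blocks: (-5, 3), (-5, 1), (-5, 1), (-5, 1)

λ = -5: algebraic multiplicity 6 (exponent in χ_A), largest block size 3 (exponent in m_A), 4 blocks (geometric multiplicity). These force block sizes [3, 1, 1, 1].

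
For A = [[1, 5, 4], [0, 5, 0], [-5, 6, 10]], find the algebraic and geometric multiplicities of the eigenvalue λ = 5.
The characteristic polynomial is (x - 6)(x - 5)^2, so the factor x - 5 appears with exponent 2: the algebraic multiplicity is 2.

rank(A - 5I) = 2, so the eigenspace has dimension 3 - 2 = 1: the geometric multiplicity is 1.

Since 1 < 2, A is not diagonalizable.

algebraic multiplicity 2, geometric multiplicity 1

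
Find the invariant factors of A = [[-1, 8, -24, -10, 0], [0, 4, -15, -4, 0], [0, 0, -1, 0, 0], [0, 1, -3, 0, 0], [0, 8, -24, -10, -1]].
The Jordan structure of A has elementary divisors (x + 1), (x + 1), (x + 1), (x - 2)^2. Arranging the block sizes at each eigenvalue in decreasing order and taking row products gives the invariant factors.

Invariant factors (smallest first, each dividing the next): x + 1, x + 1, (x - 2)^2(x + 1).

Check: the last factor (x - 2)^2(x + 1) is the minimal polynomial, and the product (x - 2)^2(x + 1)^3 is the characteristic polynomial.

x + 1, x + 1, (x - 2)^2(x + 1)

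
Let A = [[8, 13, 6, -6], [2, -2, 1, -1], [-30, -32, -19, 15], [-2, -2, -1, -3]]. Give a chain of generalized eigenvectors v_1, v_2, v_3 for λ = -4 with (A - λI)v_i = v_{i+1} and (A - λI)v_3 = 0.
v_1 = [[0, -2, 7, 2]]^T, v_2 = [[4, 1, -11, -1]]^T, v_3 = [[1, 0, -2, 0]]^T

We seek v_1 ∈ ker((A + 4I)^3) \ ker((A + 4I)^2), then set v_{i+1} = (A + 4I) v_i.

One such chain is v_1 = [[0, -2, 7, 2]]^T, v_2 = [[4, 1, -11, -1]]^T, v_3 = [[1, 0, -2, 0]]^T. Check: (A + 4I) v_3 = [[0, 0, 0, 0]]^T = 0.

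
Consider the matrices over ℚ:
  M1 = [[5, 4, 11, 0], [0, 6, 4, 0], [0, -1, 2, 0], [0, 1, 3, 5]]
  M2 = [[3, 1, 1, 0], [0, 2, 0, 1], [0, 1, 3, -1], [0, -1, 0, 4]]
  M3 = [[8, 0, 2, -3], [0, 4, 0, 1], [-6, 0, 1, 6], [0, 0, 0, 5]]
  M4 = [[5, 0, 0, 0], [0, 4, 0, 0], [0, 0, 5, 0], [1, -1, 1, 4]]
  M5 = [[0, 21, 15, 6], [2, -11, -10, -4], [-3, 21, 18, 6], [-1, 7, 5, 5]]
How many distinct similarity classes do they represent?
4 classes: {M1, M4}, {M2}, {M3}, {M5}

Characteristic polynomials: χ_{M1} = (x - 5)^2(x - 4)^2, χ_{M2} = (x - 3)^4, χ_{M3} = (x - 5)^2(x - 4)^2, χ_{M4} = (x - 5)^2(x - 4)^2, χ_{M5} = (x - 3)^4.

{M1, M4}: invariant factors x - 5, (x - 5)(x - 4)^2.

{M2}: invariant factors (x - 3)^2, (x - 3)^2.

{M3}: invariant factors (x - 5)(x - 4), (x - 5)(x - 4).

{M5}: invariant factors x - 3, x - 3, (x - 3)^2.

Matrices are similar if and only if their invariant-factor lists agree; the partition into similarity classes is {M1, M4}, {M2}, {M3}, {M5}.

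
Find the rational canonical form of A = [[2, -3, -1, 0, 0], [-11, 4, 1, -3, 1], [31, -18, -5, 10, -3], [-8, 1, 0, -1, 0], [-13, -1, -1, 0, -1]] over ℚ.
The invariant factors of A (the non-unit diagonal entries of the Smith normal form of xI - A over ℚ[x]) are x(x - 3)(x + 1)(x^2 + 3x + 3), each dividing the next. The characteristic polynomial is their product, x(x - 3)(x + 1)(x^2 + 3x + 3).

The rational canonical form is the block-diagonal matrix of companion matrices C(f_i):
R = [[0, 0, 0, 0, 0], [1, 0, 0, 0, 9], [0, 1, 0, 0, 15], [0, 0, 1, 0, 6], [0, 0, 0, 1, -1]].

Note the characteristic polynomial does not split into linear factors over ℚ, so A has no Jordan form over ℚ; the rational canonical form exists over any field.

R = [[0, 0, 0, 0, 0], [1, 0, 0, 0, 9], [0, 1, 0, 0, 15], [0, 0, 1, 0, 6], [0, 0, 0, 1, -1]]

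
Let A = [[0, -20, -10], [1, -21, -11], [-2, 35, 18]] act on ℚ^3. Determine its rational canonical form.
R = [[0, 0, -10], [1, 0, -7], [0, 1, -3]]

The invariant factors of A (the non-unit diagonal entries of the Smith normal form of xI - A over ℚ[x]) are (x + 2)(x^2 + x + 5), each dividing the next. The characteristic polynomial is their product, (x + 2)(x^2 + x + 5).

The rational canonical form is the block-diagonal matrix of companion matrices C(f_i):
R = [[0, 0, -10], [1, 0, -7], [0, 1, -3]].

Note the characteristic polynomial does not split into linear factors over ℚ, so A has no Jordan form over ℚ; the rational canonical form exists over any field.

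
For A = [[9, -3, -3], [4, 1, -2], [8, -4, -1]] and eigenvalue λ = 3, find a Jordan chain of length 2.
v_1 = [[0, 1, 0]]^T, v_2 = [[-3, -2, -4]]^T

We seek v_1 ∈ ker((A - 3I)^2) \ ker(A - 3I), then set v_{i+1} = (A - 3I) v_i.

One such chain is v_1 = [[0, 1, 0]]^T, v_2 = [[-3, -2, -4]]^T. Check: (A - 3I) v_2 = [[0, 0, 0]]^T = 0.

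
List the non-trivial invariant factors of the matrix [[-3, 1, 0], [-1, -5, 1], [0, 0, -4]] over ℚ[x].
(x + 4)^3

The Jordan structure of A has elementary divisors (x + 4)^3. Arranging the block sizes at each eigenvalue in decreasing order and taking row products gives the invariant factors.

Invariant factors (smallest first, each dividing the next): (x + 4)^3.

Check: the last factor (x + 4)^3 is the minimal polynomial, and the product (x + 4)^3 is the characteristic polynomial.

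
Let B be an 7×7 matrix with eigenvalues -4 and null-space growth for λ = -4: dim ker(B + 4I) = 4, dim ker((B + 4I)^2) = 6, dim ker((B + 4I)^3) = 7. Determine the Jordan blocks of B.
λ = -4: successive nullity increments [4, 2, 1] count blocks of size ≥ k; block sizes are [3, 2, 1, 1].

Jordan blocks: (-4, 3), (-4, 2), (-4, 1), (-4, 1)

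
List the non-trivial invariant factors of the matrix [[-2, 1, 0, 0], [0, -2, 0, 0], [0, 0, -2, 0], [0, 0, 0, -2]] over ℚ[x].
The Jordan structure of A has elementary divisors (x + 2)^2, (x + 2), (x + 2). Arranging the block sizes at each eigenvalue in decreasing order and taking row products gives the invariant factors.

Invariant factors (smallest first, each dividing the next): x + 2, x + 2, (x + 2)^2.

Check: the last factor (x + 2)^2 is the minimal polynomial, and the product (x + 2)^4 is the characteristic polynomial.

x + 2, x + 2, (x + 2)^2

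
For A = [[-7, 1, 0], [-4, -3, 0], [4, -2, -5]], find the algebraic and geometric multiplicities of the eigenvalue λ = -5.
algebraic multiplicity 3, geometric multiplicity 2

The characteristic polynomial is (x + 5)^3, so the factor x + 5 appears with exponent 3: the algebraic multiplicity is 3.

rank(A + 5I) = 1, so the eigenspace has dimension 3 - 1 = 2: the geometric multiplicity is 2.

Since 2 < 3, A is not diagonalizable.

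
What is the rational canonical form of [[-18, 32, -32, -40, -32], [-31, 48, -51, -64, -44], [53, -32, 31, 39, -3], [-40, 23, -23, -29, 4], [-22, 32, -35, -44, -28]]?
R = [[0, 0, 0, 0, 0], [1, 0, 0, 0, 16], [0, 1, 0, 0, 0], [0, 0, 1, 0, -1], [0, 0, 0, 1, 4]]

The invariant factors of A (the non-unit diagonal entries of the Smith normal form of xI - A over ℚ[x]) are x(x - 4)(x^3 + x + 4), each dividing the next. The characteristic polynomial is their product, x(x - 4)(x^3 + x + 4).

The rational canonical form is the block-diagonal matrix of companion matrices C(f_i):
R = [[0, 0, 0, 0, 0], [1, 0, 0, 0, 16], [0, 1, 0, 0, 0], [0, 0, 1, 0, -1], [0, 0, 0, 1, 4]].

Note the characteristic polynomial does not split into linear factors over ℚ, so A has no Jordan form over ℚ; the rational canonical form exists over any field.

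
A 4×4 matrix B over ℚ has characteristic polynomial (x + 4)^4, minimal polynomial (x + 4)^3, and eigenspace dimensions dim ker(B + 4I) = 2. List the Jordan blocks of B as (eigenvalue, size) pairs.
Jordan blocks: (-4, 3), (-4, 1)

λ = -4: algebraic multiplicity 4 (exponent in χ_B), largest block size 3 (exponent in m_B), 2 blocks (geometric multiplicity). These force block sizes [3, 1].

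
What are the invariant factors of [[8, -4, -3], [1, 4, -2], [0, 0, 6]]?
The Jordan structure of A has elementary divisors (x - 6)^3. Arranging the block sizes at each eigenvalue in decreasing order and taking row products gives the invariant factors.

Invariant factors (smallest first, each dividing the next): (x - 6)^3.

Check: the last factor (x - 6)^3 is the minimal polynomial, and the product (x - 6)^3 is the characteristic polynomial.

(x - 6)^3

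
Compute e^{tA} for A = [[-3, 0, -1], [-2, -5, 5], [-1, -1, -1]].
A has Jordan form J = [[-3, 1, 0], [0, -3, 1], [0, 0, -3]] with A = PJP^{-1}, so e^{tA} = P e^{tJ} P^{-1}.

For a Jordan block J_k(λ), e^{tJ_k(λ)} = e^{λt} · (I + tN + t^2 N^2/2! + ... + t^{k-1} N^{k-1}/(k-1)!) where N is the nilpotent superdiagonal part.

Assembling the blocks and conjugating back gives the entries of e^{tA} as shown above.

e^{tA} = [[(t^2 + 2)*e^{-3*t}/2, t^2*e^{-3*t}/2, t*(-t - 1)*e^{-3*t}], [t*(-t - 4)*e^{-3*t}/2, (-t^2 - 4*t + 2)*e^{-3*t}/2, t*(t + 5)*e^{-3*t}], [-t*e^{-3*t}, -t*e^{-3*t}, (2*t + 1)*e^{-3*t}]]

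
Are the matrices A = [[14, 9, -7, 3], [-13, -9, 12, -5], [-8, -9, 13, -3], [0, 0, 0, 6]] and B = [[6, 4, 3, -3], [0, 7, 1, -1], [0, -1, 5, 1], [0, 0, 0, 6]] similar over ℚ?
Two matrices over a field are similar if and only if they have the same invariant factors.

Both A and B have characteristic polynomial (x - 6)^4 and minimal polynomial (x - 6)^3. Computing further, both have invariant factors x - 6, (x - 6)^3. Hence A and B are similar.

Yes.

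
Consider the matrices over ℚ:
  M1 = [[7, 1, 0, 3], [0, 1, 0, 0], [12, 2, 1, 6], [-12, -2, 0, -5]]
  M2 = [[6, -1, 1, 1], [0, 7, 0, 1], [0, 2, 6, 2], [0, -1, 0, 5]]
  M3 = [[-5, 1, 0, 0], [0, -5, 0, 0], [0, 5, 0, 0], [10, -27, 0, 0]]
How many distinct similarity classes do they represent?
Characteristic polynomials: χ_{M1} = (x - 1)^4, χ_{M2} = (x - 6)^4, χ_{M3} = x^2(x + 5)^2.

{M1}: invariant factors x - 1, x - 1, (x - 1)^2.

{M2}: invariant factors (x - 6)^2, (x - 6)^2.

{M3}: invariant factors x, x(x + 5)^2.

Matrices are similar if and only if their invariant-factor lists agree; the partition into similarity classes is {M1}, {M2}, {M3}.

3 classes: {M1}, {M2}, {M3}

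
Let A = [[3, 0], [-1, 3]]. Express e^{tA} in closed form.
e^{tA} = [[e^{3*t}, 0], [-t*e^{3*t}, e^{3*t}]]

A has Jordan form J = [[3, 1], [0, 3]] with A = PJP^{-1}, so e^{tA} = P e^{tJ} P^{-1}.

For a Jordan block J_k(λ), e^{tJ_k(λ)} = e^{λt} · (I + tN + t^2 N^2/2! + ... + t^{k-1} N^{k-1}/(k-1)!) where N is the nilpotent superdiagonal part.

Assembling the blocks and conjugating back gives the entries of e^{tA} as shown above.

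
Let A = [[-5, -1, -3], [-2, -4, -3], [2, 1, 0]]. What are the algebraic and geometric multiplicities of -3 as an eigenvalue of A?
The characteristic polynomial is (x + 3)^3, so the factor x + 3 appears with exponent 3: the algebraic multiplicity is 3.

rank(A + 3I) = 1, so the eigenspace has dimension 3 - 1 = 2: the geometric multiplicity is 2.

Since 2 < 3, A is not diagonalizable.

algebraic multiplicity 3, geometric multiplicity 2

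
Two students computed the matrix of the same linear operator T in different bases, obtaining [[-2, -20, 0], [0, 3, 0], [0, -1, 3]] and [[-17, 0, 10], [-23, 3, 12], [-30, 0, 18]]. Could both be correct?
Two matrices over a field are similar if and only if they have the same invariant factors.

Both A and B have characteristic polynomial (x - 3)^2(x + 2) and minimal polynomial (x - 3)^2(x + 2). Computing further, both have invariant factors (x - 3)^2(x + 2). Hence A and B are similar.

Yes.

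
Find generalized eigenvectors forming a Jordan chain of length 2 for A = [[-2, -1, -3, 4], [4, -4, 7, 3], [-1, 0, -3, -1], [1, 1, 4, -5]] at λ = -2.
We seek v_1 ∈ ker((A + 2I)^2) \ ker(A + 2I), then set v_{i+1} = (A + 2I) v_i.

One such chain is v_1 = [[0, -2, 0, -1]]^T, v_2 = [[-2, 1, 1, 1]]^T. Check: (A + 2I) v_2 = [[0, 0, 0, 0]]^T = 0.

v_1 = [[0, -2, 0, -1]]^T, v_2 = [[-2, 1, 1, 1]]^T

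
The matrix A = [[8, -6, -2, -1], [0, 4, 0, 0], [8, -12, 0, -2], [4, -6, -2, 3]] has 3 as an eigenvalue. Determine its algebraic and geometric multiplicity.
algebraic multiplicity 1, geometric multiplicity 1

The characteristic polynomial is (x - 4)^3(x - 3), so the factor x - 3 appears with exponent 1: the algebraic multiplicity is 1.

rank(A - 3I) = 3, so the eigenspace has dimension 4 - 3 = 1: the geometric multiplicity is 1.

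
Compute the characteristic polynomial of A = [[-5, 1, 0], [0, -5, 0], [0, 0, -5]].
xI - A = [[x + 5, -1, 0], [0, x + 5, 0], [0, 0, x + 5]].

Expanding det(xI - A) along the first row:
det(xI - A) = + (x + 5)·det([[x + 5, 0], [0, x + 5]]) - (-1)·det([[0, 0], [0, x + 5]]) + (0)·det([[0, x + 5], [0, 0]]).

Evaluating gives χ_A(x) = x^3 + 15x^2 + 75x + 125 = (x + 5)^3.

χ_A(x) = (x + 5)^3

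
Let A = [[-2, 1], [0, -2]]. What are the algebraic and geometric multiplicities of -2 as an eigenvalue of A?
algebraic multiplicity 2, geometric multiplicity 1

The characteristic polynomial is (x + 2)^2, so the factor x + 2 appears with exponent 2: the algebraic multiplicity is 2.

rank(A + 2I) = 1, so the eigenspace has dimension 2 - 1 = 1: the geometric multiplicity is 1.

Since 1 < 2, A is not diagonalizable.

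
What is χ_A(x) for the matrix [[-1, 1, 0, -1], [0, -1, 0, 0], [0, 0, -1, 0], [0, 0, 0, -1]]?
χ_A(x) = (x + 1)^4

xI - A = [[x + 1, -1, 0, 1], [0, x + 1, 0, 0], [0, 0, x + 1, 0], [0, 0, 0, x + 1]].

Expanding det(xI - A) along the first row:
det(xI - A) = + (x + 1)·det([[x + 1, 0, 0], [0, x + 1, 0], [0, 0, x + 1]]) - (-1)·det([[0, 0, 0], [0, x + 1, 0], [0, 0, x + 1]]) + (0)·det([[0, x + 1, 0], [0, 0, 0], [0, 0, x + 1]]) - (1)·det([[0, x + 1, 0], [0, 0, x + 1], [0, 0, 0]]).

Evaluating gives χ_A(x) = x^4 + 4x^3 + 6x^2 + 4x + 1 = (x + 1)^4.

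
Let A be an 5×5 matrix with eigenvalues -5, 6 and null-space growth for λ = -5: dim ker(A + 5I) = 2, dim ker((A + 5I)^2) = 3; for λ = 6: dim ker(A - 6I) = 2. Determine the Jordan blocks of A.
λ = -5: successive nullity increments [2, 1] count blocks of size ≥ k; block sizes are [2, 1].
λ = 6: successive nullity increments [2] count blocks of size ≥ k; block sizes are [1, 1].

Jordan blocks: (-5, 2), (-5, 1), (6, 1), (6, 1)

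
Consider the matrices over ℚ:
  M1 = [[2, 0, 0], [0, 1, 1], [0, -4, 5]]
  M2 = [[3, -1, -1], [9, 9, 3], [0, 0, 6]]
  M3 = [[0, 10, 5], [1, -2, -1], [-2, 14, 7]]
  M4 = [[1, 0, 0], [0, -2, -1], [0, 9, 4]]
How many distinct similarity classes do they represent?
4 classes: {M1}, {M2}, {M3}, {M4}

Characteristic polynomials: χ_{M1} = (x - 3)^2(x - 2), χ_{M2} = (x - 6)^3, χ_{M3} = x^2(x - 5), χ_{M4} = (x - 1)^3.

{M1}: invariant factors (x - 3)^2(x - 2).

{M2}: invariant factors x - 6, (x - 6)^2.

{M3}: invariant factors x^2(x - 5).

{M4}: invariant factors x - 1, (x - 1)^2.

Matrices are similar if and only if their invariant-factor lists agree; the partition into similarity classes is {M1}, {M2}, {M3}, {M4}.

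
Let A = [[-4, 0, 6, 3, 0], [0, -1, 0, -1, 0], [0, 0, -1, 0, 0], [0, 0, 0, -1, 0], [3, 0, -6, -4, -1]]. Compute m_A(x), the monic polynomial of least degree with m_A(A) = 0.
The characteristic polynomial factors as (x + 1)^4(x + 4). The minimal polynomial is ∏(x - λ)^{k_λ} where k_λ is the size of the largest Jordan block at λ.

For λ = -4: rank(A + 4I) = 4, and the largest Jordan block has size 1 (the smallest k with rank((A + 4I)^k) = rank((A + 4I)^(k+1))).
For λ = -1: rank(A + I) = 2, and the largest Jordan block has size 2 (the smallest k with rank((A + I)^k) = rank((A + I)^(k+1))).

So m_A(x) = (x + 1)^2(x + 4).

m_A(x) = (x + 1)^2(x + 4)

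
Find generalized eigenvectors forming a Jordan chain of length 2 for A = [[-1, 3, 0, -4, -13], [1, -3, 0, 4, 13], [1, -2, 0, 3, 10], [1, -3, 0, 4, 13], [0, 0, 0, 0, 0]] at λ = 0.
v_1 = [[0, 3, 2, 2, 0]]^T, v_2 = [[1, -1, 0, -1, 0]]^T

We seek v_1 ∈ ker(A^2) \ ker(A), then set v_{i+1} = A v_i.

One such chain is v_1 = [[0, 3, 2, 2, 0]]^T, v_2 = [[1, -1, 0, -1, 0]]^T. Check: A v_2 = [[0, 0, 0, 0, 0]]^T = 0.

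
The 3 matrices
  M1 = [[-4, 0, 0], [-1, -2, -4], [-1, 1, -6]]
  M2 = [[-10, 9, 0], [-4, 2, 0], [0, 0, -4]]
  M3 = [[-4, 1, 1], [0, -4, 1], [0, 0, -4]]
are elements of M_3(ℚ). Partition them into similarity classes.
2 classes: {M1, M3}, {M2}

Characteristic polynomials: χ_{M1} = (x + 4)^3, χ_{M2} = (x + 4)^3, χ_{M3} = (x + 4)^3.

{M1, M3}: invariant factors (x + 4)^3.

{M2}: invariant factors x + 4, (x + 4)^2.

Matrices are similar if and only if their invariant-factor lists agree; the partition into similarity classes is {M1, M3}, {M2}.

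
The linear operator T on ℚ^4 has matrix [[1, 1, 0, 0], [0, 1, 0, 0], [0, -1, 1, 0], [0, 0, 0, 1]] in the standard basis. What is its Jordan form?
J = [[1, 1, 0, 0], [0, 1, 0, 0], [0, 0, 1, 0], [0, 0, 0, 1]]

The characteristic polynomial is det(xI - A) = (x - 1)^4, so the eigenvalues are 1 (algebraic multiplicity 4).

For λ = 1: rank(A - I) = 1, rank((A - I)^2) = 0. The eigenspace has dimension 4 - 1 = 3, so there are 3 Jordan blocks; the rank sequence gives block sizes [2, 1, 1].

Assembling the blocks gives the Jordan form J above.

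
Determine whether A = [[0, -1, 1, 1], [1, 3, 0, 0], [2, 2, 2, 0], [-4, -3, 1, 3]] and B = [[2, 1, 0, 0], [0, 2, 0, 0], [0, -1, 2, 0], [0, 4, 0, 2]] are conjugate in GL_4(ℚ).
No.

Both have characteristic polynomial (x - 2)^4, but the minimal polynomial of A is (x - 2)^3 while the minimal polynomial of B is (x - 2)^2. The minimal polynomial is a similarity invariant, so A and B are not similar.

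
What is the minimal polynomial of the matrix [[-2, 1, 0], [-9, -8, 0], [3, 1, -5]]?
The characteristic polynomial factors as (x + 5)^3. The minimal polynomial is ∏(x - λ)^{k_λ} where k_λ is the size of the largest Jordan block at λ.

For λ = -5: rank(A + 5I) = 1, and the largest Jordan block has size 2 (the smallest k with rank((A + 5I)^k) = rank((A + 5I)^(k+1))).

So m_A(x) = (x + 5)^2.

m_A(x) = (x + 5)^2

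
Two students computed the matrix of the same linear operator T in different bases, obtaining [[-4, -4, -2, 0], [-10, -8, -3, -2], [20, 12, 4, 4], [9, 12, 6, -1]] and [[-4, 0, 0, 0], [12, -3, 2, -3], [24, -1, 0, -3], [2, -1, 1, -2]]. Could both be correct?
Two matrices over a field are similar if and only if they have the same invariant factors.

Both A and B have characteristic polynomial (x + 1)(x + 2)^2(x + 4) and minimal polynomial (x + 1)(x + 2)^2(x + 4). Computing further, both have invariant factors (x + 1)(x + 2)^2(x + 4). Hence A and B are similar.

Yes.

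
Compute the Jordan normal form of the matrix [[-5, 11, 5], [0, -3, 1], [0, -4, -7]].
The characteristic polynomial is det(xI - A) = (x + 5)^3, so the eigenvalues are -5 (algebraic multiplicity 3).

For λ = -5: rank(A + 5I) = 2, rank((A + 5I)^2) = 1, rank((A + 5I)^3) = 0. The eigenspace has dimension 3 - 2 = 1, so there is 1 Jordan block; the rank sequence gives block sizes [3].

Assembling the blocks gives the Jordan form J above.

J = [[-5, 1, 0], [0, -5, 1], [0, 0, -5]]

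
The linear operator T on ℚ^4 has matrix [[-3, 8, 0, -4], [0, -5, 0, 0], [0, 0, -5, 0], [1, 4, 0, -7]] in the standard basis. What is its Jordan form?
The characteristic polynomial is det(xI - A) = (x + 5)^4, so the eigenvalues are -5 (algebraic multiplicity 4).

For λ = -5: rank(A + 5I) = 1, rank((A + 5I)^2) = 0. The eigenspace has dimension 4 - 1 = 3, so there are 3 Jordan blocks; the rank sequence gives block sizes [2, 1, 1].

Assembling the blocks gives the Jordan form J above.

J = [[-5, 1, 0, 0], [0, -5, 0, 0], [0, 0, -5, 0], [0, 0, 0, -5]]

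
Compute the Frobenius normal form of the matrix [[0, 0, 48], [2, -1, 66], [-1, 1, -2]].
The invariant factors of A (the non-unit diagonal entries of the Smith normal form of xI - A over ℚ[x]) are (x - 4)(x + 3)(x + 4), each dividing the next. The characteristic polynomial is their product, (x - 4)(x + 3)(x + 4).

The rational canonical form is the block-diagonal matrix of companion matrices C(f_i):
R = [[0, 0, 48], [1, 0, 16], [0, 1, -3]].

R = [[0, 0, 48], [1, 0, 16], [0, 1, -3]]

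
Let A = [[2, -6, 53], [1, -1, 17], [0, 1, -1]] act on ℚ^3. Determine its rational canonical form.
R = [[0, 0, 15], [1, 0, 14], [0, 1, 0]]

The invariant factors of A (the non-unit diagonal entries of the Smith normal form of xI - A over ℚ[x]) are (x + 3)(x^2 - 3x - 5), each dividing the next. The characteristic polynomial is their product, (x + 3)(x^2 - 3x - 5).

The rational canonical form is the block-diagonal matrix of companion matrices C(f_i):
R = [[0, 0, 15], [1, 0, 14], [0, 1, 0]].

Note the characteristic polynomial does not split into linear factors over ℚ, so A has no Jordan form over ℚ; the rational canonical form exists over any field.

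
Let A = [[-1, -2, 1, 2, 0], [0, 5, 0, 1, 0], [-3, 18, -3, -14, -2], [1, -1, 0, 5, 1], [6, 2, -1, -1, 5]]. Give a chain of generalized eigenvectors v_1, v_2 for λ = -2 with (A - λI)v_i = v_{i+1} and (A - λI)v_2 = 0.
We seek v_1 ∈ ker((A + 2I)^2) \ ker(A + 2I), then set v_{i+1} = (A + 2I) v_i.

One such chain is v_1 = [[-1, 0, 2, 0, 1]]^T, v_2 = [[1, 0, -1, 0, -1]]^T. Check: (A + 2I) v_2 = [[0, 0, 0, 0, 0]]^T = 0.

v_1 = [[-1, 0, 2, 0, 1]]^T, v_2 = [[1, 0, -1, 0, -1]]^T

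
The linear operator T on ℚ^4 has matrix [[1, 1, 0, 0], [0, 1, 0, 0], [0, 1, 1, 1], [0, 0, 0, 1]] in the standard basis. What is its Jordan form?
J = [[1, 1, 0, 0], [0, 1, 0, 0], [0, 0, 1, 1], [0, 0, 0, 1]]

The characteristic polynomial is det(xI - A) = (x - 1)^4, so the eigenvalues are 1 (algebraic multiplicity 4).

For λ = 1: rank(A - I) = 2, rank((A - I)^2) = 0. The eigenspace has dimension 4 - 2 = 2, so there are 2 Jordan blocks; the rank sequence gives block sizes [2, 2].

Assembling the blocks gives the Jordan form J above.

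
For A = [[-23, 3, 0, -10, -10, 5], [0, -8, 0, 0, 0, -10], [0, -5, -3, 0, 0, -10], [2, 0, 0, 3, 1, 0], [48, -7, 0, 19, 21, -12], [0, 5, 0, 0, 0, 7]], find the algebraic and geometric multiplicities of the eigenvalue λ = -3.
The characteristic polynomial is (x - 2)^3(x + 3)^3, so the factor x + 3 appears with exponent 3: the algebraic multiplicity is 3.

rank(A + 3I) = 4, so the eigenspace has dimension 6 - 4 = 2: the geometric multiplicity is 2.

Since 2 < 3, A is not diagonalizable.

algebraic multiplicity 3, geometric multiplicity 2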